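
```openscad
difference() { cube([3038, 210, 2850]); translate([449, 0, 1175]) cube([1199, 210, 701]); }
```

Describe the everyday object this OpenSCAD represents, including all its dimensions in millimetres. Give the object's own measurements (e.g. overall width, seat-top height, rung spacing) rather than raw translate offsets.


A wall 3038 mm long (x), 210 mm thick (y), 2850 mm tall, with a rectangular window opening cut through it. The opening is 1199 mm wide and 701 mm tall; its sill is at z = 1175 mm and its near (−x) edge is 449 mm from the wall's −x end. The opening passes through the full wall thickness.


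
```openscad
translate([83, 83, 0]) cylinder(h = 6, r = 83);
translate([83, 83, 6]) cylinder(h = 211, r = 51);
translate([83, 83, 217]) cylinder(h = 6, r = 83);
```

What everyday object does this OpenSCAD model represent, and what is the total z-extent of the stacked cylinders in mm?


A spool. The overall height is 223 mm.

Three coaxial cylinders, large–small–large — a spool. Two 6 mm flanges and a 211 mm core give 6 + 211 + 6 = 223 mm.


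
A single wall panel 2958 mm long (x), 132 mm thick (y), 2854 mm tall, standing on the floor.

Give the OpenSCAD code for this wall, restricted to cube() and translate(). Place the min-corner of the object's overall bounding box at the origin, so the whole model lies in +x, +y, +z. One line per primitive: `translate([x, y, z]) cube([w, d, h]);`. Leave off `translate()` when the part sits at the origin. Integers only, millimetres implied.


cube([2958, 132, 2854]);


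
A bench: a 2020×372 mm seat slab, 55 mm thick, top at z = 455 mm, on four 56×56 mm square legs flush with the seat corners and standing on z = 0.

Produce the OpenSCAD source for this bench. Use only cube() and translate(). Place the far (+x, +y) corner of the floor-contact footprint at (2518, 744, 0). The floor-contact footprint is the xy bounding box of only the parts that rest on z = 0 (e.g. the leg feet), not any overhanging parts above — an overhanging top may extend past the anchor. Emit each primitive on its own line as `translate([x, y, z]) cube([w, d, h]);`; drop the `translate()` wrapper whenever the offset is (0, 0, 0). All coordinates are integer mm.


translate([498, 372, 400]) cube([2020, 372, 55]);
translate([498, 372, 0]) cube([56, 56, 400]);
translate([498, 688, 0]) cube([56, 56, 400]);
translate([2462, 372, 0]) cube([56, 56, 400]);
translate([2462, 688, 0]) cube([56, 56, 400]);


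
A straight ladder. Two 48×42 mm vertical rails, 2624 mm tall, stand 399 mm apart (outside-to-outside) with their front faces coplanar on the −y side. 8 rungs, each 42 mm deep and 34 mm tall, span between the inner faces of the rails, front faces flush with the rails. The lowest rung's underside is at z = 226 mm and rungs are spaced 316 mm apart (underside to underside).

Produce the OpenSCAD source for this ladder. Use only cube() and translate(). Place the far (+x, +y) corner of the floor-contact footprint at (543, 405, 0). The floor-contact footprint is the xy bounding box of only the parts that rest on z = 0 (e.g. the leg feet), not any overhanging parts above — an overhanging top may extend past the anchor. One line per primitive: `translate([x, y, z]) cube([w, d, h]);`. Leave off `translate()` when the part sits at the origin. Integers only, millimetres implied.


translate([144, 363, 0]) cube([48, 42, 2624]);
translate([495, 363, 0]) cube([48, 42, 2624]);
translate([192, 363, 226]) cube([303, 42, 34]);
translate([192, 363, 542]) cube([303, 42, 34]);
translate([192, 363, 858]) cube([303, 42, 34]);
translate([192, 363, 1174]) cube([303, 42, 34]);
translate([192, 363, 1490]) cube([303, 42, 34]);
translate([192, 363, 1806]) cube([303, 42, 34]);
translate([192, 363, 2122]) cube([303, 42, 34]);
translate([192, 363, 2438]) cube([303, 42, 34]);


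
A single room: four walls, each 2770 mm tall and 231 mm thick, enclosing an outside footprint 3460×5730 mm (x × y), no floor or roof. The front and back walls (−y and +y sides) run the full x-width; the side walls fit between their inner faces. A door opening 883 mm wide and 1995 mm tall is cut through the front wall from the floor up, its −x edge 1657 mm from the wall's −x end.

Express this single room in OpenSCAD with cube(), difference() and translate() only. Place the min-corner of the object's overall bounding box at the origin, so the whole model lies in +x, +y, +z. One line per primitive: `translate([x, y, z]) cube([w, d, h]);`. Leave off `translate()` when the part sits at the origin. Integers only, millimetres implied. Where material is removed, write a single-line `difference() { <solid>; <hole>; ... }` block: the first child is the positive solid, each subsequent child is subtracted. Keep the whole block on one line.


difference() { cube([3460, 231, 2770]); translate([1657, 0, 0]) cube([883, 231, 1995]); }
translate([0, 5499, 0]) cube([3460, 231, 2770]);
translate([0, 231, 0]) cube([231, 5268, 2770]);
translate([3229, 231, 0]) cube([231, 5268, 2770]);


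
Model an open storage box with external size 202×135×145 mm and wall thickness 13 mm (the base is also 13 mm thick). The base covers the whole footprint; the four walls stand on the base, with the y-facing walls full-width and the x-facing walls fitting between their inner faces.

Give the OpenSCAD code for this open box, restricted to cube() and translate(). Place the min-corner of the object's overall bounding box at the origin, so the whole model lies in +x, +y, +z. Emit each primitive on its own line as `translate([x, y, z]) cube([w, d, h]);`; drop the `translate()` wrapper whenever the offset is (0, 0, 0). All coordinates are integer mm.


cube([202, 135, 13]);
translate([0, 0, 13]) cube([202, 13, 132]);
translate([0, 122, 13]) cube([202, 13, 132]);
translate([0, 13, 13]) cube([13, 109, 132]);
translate([189, 13, 13]) cube([13, 109, 132]);


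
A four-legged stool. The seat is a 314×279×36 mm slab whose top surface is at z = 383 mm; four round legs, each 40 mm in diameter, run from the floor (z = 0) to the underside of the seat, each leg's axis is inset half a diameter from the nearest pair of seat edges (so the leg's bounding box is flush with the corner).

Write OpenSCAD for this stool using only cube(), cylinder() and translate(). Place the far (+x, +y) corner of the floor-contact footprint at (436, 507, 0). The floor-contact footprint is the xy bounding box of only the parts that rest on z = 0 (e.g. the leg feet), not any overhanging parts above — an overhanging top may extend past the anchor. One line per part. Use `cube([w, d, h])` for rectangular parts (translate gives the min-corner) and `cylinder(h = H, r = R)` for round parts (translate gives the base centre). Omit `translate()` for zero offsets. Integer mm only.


translate([122, 228, 347]) cube([314, 279, 36]);
translate([142, 248, 0]) cylinder(h = 347, r = 20);
translate([416, 248, 0]) cylinder(h = 347, r = 20);
translate([142, 487, 0]) cylinder(h = 347, r = 20);
translate([416, 487, 0]) cylinder(h = 347, r = 20);


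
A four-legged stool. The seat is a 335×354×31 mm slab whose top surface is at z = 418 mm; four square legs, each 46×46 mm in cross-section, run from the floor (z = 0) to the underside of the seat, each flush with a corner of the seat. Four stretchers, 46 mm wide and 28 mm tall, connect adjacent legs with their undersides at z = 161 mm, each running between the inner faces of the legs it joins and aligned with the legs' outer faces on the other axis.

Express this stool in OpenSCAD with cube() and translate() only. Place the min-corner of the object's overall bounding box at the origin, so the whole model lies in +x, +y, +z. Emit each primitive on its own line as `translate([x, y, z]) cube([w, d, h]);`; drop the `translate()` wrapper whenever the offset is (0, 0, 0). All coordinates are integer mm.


translate([0, 0, 387]) cube([335, 354, 31]);
cube([46, 46, 387]);
translate([289, 0, 0]) cube([46, 46, 387]);
translate([0, 308, 0]) cube([46, 46, 387]);
translate([289, 308, 0]) cube([46, 46, 387]);
translate([46, 0, 161]) cube([243, 46, 28]);
translate([46, 308, 161]) cube([243, 46, 28]);
translate([0, 46, 161]) cube([46, 262, 28]);
translate([289, 46, 161]) cube([46, 262, 28]);


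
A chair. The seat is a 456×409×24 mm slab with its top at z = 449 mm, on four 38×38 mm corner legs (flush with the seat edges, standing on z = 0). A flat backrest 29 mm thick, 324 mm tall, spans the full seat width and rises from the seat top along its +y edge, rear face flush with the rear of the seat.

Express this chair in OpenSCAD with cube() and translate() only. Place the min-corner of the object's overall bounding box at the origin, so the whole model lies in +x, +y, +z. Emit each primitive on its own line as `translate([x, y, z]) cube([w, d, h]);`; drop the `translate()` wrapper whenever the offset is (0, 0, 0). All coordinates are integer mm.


translate([0, 0, 425]) cube([456, 409, 24]);
cube([38, 38, 425]);
translate([418, 0, 0]) cube([38, 38, 425]);
translate([0, 371, 0]) cube([38, 38, 425]);
translate([418, 371, 0]) cube([38, 38, 425]);
translate([0, 380, 449]) cube([456, 29, 324]);


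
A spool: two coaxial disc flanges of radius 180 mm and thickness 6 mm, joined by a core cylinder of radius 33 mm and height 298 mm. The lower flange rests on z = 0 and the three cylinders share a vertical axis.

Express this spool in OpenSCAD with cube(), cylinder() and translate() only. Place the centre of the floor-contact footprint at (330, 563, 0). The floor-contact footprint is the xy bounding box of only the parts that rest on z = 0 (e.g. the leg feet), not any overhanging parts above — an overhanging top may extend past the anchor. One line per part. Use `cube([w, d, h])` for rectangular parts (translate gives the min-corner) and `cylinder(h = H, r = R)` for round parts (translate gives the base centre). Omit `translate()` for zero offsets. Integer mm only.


translate([330, 563, 0]) cylinder(h = 6, r = 180);
translate([330, 563, 6]) cylinder(h = 298, r = 33);
translate([330, 563, 304]) cylinder(h = 6, r = 180);


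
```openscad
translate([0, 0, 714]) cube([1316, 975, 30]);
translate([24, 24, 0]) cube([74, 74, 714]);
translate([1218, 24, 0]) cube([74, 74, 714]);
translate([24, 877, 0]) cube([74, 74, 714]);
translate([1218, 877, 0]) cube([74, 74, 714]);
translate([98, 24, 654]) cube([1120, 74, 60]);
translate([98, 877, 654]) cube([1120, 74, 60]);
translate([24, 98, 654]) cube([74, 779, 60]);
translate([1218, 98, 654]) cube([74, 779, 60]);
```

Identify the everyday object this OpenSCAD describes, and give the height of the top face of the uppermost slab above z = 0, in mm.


A table. The table height is 744 mm.

A 1316×975×30 slab sits at z = 714 on four 74 mm square posts — a table. The top surface is at 714 + 30 = 744 mm.


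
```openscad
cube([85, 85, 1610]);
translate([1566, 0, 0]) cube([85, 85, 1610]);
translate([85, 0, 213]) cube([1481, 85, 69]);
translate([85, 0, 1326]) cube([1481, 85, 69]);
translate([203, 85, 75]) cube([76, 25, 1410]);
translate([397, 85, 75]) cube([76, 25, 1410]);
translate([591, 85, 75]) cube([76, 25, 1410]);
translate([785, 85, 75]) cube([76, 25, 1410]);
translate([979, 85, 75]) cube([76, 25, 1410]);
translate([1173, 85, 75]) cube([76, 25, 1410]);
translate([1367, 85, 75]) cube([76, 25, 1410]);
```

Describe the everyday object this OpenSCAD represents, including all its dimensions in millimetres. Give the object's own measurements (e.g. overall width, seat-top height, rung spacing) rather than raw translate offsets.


A fence section. Two 85×85 mm posts, 1610 mm tall, stand on the floor with a clear span of 1481 mm between their inner faces. Two horizontal rails of 85×69 mm section span the gap between the posts with their undersides at z = 213 mm and z = 1326 mm, flush with the posts' −y face. 7 pickets, each 76 mm wide, 25 mm thick and 1410 mm tall, are fixed to the +y face of the rails with their bottoms at z = 75 mm, spaced across the span with a 118 mm gap after the −x post and between neighbouring pickets, with 123 mm left before the +x post.


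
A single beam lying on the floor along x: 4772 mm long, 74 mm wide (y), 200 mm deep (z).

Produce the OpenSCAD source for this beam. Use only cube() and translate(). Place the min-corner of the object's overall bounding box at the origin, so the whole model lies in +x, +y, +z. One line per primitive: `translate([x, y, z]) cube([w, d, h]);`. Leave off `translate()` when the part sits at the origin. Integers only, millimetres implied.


cube([4772, 74, 200]);


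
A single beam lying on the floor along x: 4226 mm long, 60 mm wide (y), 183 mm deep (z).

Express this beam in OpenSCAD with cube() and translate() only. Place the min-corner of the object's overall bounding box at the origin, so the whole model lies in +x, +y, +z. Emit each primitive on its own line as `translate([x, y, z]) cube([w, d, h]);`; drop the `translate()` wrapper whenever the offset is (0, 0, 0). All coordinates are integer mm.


cube([4226, 60, 183]);


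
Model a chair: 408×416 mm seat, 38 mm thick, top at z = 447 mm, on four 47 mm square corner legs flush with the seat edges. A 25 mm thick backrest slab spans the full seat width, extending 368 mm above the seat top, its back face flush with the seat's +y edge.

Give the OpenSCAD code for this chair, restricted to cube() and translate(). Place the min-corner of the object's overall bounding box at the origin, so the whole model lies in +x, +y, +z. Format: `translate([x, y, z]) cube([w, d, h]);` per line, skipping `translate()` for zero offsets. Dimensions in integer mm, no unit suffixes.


translate([0, 0, 409]) cube([408, 416, 38]);
cube([47, 47, 409]);
translate([361, 0, 0]) cube([47, 47, 409]);
translate([0, 369, 0]) cube([47, 47, 409]);
translate([361, 369, 0]) cube([47, 47, 409]);
translate([0, 391, 447]) cube([408, 25, 368]);


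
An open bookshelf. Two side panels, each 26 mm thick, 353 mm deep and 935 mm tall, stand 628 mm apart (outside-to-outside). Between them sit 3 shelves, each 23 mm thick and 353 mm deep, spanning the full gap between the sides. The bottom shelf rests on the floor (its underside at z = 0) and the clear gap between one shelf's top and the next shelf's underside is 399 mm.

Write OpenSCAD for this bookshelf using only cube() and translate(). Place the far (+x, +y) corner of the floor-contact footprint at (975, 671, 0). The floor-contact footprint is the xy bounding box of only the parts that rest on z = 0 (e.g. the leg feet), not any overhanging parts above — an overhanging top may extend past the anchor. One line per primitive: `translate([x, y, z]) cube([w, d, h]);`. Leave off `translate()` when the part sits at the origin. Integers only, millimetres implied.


translate([347, 318, 0]) cube([26, 353, 935]);
translate([949, 318, 0]) cube([26, 353, 935]);
translate([373, 318, 0]) cube([576, 353, 23]);
translate([373, 318, 422]) cube([576, 353, 23]);
translate([373, 318, 844]) cube([576, 353, 23]);


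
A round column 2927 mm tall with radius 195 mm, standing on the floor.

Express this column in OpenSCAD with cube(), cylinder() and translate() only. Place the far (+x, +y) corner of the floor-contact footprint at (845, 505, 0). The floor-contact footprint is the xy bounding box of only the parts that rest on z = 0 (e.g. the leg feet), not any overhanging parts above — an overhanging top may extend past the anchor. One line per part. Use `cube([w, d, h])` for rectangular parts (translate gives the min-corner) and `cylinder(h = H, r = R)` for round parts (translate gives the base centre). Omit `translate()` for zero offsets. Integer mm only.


translate([650, 310, 0]) cylinder(h = 2927, r = 195);


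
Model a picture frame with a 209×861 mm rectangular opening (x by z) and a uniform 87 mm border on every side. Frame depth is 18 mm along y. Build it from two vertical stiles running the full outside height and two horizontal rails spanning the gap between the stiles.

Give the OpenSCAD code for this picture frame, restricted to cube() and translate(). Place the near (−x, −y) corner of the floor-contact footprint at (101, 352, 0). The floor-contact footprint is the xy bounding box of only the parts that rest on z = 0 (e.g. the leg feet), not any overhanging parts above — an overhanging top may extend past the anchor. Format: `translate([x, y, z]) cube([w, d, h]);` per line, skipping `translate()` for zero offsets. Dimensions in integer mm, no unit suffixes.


translate([101, 352, 0]) cube([87, 18, 1035]);
translate([397, 352, 0]) cube([87, 18, 1035]);
translate([188, 352, 0]) cube([209, 18, 87]);
translate([188, 352, 948]) cube([209, 18, 87]);


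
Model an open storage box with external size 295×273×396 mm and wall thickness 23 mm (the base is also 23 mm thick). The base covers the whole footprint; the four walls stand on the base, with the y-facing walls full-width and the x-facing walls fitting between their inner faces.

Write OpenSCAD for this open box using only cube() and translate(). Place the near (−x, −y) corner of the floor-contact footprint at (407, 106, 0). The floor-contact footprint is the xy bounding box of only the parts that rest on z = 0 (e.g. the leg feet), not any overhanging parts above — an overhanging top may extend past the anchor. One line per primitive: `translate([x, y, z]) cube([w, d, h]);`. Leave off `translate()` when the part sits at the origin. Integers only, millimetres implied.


translate([407, 106, 0]) cube([295, 273, 23]);
translate([407, 106, 23]) cube([295, 23, 373]);
translate([407, 356, 23]) cube([295, 23, 373]);
translate([407, 129, 23]) cube([23, 227, 373]);
translate([679, 129, 23]) cube([23, 227, 373]);


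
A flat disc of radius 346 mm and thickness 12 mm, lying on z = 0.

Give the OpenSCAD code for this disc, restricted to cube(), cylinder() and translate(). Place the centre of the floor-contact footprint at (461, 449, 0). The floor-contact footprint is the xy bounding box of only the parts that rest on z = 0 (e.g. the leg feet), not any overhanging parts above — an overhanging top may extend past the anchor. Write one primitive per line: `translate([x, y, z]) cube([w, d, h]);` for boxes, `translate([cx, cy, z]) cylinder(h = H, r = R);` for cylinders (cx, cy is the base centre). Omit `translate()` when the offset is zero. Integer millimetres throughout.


translate([461, 449, 0]) cylinder(h = 12, r = 346);


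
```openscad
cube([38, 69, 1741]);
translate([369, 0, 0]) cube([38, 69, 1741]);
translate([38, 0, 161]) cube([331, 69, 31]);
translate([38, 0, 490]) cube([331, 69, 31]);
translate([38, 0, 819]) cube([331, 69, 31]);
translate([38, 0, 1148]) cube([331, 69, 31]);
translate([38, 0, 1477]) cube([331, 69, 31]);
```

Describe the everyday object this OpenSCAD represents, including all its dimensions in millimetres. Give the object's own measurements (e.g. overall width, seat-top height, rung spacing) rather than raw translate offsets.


A straight ladder. Two 38×69 mm vertical rails, 1741 mm tall, stand 407 mm apart (outside-to-outside) with their front faces coplanar on the −y side. 5 rungs, each 69 mm deep and 31 mm tall, span between the inner faces of the rails, front faces flush with the rails. The lowest rung's underside is at z = 161 mm and rungs are spaced 329 mm apart (underside to underside).


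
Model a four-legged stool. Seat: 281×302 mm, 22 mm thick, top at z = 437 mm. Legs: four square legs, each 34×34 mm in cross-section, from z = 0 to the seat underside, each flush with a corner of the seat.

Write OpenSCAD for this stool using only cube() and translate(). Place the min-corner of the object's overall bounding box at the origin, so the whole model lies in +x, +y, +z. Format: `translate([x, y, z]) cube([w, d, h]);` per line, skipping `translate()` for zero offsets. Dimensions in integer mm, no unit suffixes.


translate([0, 0, 415]) cube([281, 302, 22]);
cube([34, 34, 415]);
translate([247, 0, 0]) cube([34, 34, 415]);
translate([0, 268, 0]) cube([34, 34, 415]);
translate([247, 268, 0]) cube([34, 34, 415]);


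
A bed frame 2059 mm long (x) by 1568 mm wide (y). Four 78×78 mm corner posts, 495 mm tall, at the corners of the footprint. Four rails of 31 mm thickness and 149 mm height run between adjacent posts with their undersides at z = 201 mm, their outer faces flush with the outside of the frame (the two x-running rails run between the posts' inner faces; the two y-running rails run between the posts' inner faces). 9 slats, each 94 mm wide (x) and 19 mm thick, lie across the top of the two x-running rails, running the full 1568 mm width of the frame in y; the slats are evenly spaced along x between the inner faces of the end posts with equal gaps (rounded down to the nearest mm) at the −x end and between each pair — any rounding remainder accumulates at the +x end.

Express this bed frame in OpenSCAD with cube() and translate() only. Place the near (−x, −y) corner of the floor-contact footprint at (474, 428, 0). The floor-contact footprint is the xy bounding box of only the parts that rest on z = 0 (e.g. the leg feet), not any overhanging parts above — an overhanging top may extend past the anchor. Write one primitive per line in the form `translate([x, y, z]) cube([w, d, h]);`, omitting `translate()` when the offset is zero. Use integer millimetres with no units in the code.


translate([474, 428, 0]) cube([78, 78, 495]);
translate([474, 1918, 0]) cube([78, 78, 495]);
translate([2455, 428, 0]) cube([78, 78, 495]);
translate([2455, 1918, 0]) cube([78, 78, 495]);
translate([552, 428, 201]) cube([1903, 31, 149]);
translate([552, 1965, 201]) cube([1903, 31, 149]);
translate([474, 506, 201]) cube([31, 1412, 149]);
translate([2502, 506, 201]) cube([31, 1412, 149]);
translate([657, 428, 350]) cube([94, 1568, 19]);
translate([856, 428, 350]) cube([94, 1568, 19]);
translate([1055, 428, 350]) cube([94, 1568, 19]);
translate([1254, 428, 350]) cube([94, 1568, 19]);
translate([1453, 428, 350]) cube([94, 1568, 19]);
translate([1652, 428, 350]) cube([94, 1568, 19]);
translate([1851, 428, 350]) cube([94, 1568, 19]);
translate([2050, 428, 350]) cube([94, 1568, 19]);
translate([2249, 428, 350]) cube([94, 1568, 19]);


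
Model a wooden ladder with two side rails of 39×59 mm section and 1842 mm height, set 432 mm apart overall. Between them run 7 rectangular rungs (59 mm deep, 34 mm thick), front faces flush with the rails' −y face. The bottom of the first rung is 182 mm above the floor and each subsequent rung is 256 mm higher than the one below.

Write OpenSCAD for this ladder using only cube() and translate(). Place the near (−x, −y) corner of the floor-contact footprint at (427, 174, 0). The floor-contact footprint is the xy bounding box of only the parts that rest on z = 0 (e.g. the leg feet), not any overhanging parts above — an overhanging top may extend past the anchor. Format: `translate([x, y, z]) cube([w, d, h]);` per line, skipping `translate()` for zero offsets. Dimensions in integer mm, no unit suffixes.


// rung span = 432 - 2*39 = 354
// rung[k] z = 182 + k*256
translate([427, 174, 0]) cube([39, 59, 1842]);
translate([820, 174, 0]) cube([39, 59, 1842]);
translate([466, 174, 182]) cube([354, 59, 34]);
translate([466, 174, 438]) cube([354, 59, 34]);
translate([466, 174, 694]) cube([354, 59, 34]);
translate([466, 174, 950]) cube([354, 59, 34]);
translate([466, 174, 1206]) cube([354, 59, 34]);
translate([466, 174, 1462]) cube([354, 59, 34]);
translate([466, 174, 1718]) cube([354, 59, 34]);


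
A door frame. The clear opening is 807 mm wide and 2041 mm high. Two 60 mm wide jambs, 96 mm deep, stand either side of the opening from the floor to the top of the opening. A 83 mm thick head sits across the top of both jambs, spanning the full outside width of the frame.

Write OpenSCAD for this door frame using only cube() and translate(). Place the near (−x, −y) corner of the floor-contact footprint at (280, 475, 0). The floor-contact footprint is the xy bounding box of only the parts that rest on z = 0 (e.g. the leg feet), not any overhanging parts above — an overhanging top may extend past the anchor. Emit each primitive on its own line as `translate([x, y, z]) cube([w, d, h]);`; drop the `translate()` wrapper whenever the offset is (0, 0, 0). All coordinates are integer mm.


translate([280, 475, 0]) cube([60, 96, 2041]);
translate([1147, 475, 0]) cube([60, 96, 2041]);
translate([280, 475, 2041]) cube([927, 96, 83]);


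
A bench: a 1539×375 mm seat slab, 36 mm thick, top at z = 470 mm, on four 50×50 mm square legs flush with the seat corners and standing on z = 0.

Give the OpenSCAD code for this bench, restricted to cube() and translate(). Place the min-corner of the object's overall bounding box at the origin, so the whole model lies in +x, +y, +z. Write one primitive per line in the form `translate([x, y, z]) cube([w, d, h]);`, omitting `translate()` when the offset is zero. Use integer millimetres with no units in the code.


translate([0, 0, 434]) cube([1539, 375, 36]);
cube([50, 50, 434]);
translate([0, 325, 0]) cube([50, 50, 434]);
translate([1489, 0, 0]) cube([50, 50, 434]);
translate([1489, 325, 0]) cube([50, 50, 434]);


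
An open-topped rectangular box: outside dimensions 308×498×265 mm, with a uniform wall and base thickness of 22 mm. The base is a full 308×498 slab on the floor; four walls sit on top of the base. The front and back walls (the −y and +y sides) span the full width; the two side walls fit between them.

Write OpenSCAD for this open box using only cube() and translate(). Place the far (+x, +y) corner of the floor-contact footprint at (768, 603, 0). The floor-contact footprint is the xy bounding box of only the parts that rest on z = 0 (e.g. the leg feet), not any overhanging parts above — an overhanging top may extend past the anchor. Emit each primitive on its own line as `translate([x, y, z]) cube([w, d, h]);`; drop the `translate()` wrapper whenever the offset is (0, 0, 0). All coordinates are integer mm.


translate([460, 105, 0]) cube([308, 498, 22]);
translate([460, 105, 22]) cube([308, 22, 243]);
translate([460, 581, 22]) cube([308, 22, 243]);
translate([460, 127, 22]) cube([22, 454, 243]);
translate([746, 127, 22]) cube([22, 454, 243]);


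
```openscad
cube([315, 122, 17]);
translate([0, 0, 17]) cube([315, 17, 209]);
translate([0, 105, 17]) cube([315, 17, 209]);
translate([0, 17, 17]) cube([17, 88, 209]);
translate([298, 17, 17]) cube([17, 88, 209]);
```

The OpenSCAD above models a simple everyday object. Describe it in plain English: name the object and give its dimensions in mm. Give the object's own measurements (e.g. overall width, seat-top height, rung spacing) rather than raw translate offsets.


An open-topped rectangular box: outside dimensions 315×122×226 mm, with a uniform wall and base thickness of 17 mm. The base is a full 315×122 slab on the floor; four walls sit on top of the base. The front and back walls (the −y and +y sides) span the full width; the two side walls fit between them.


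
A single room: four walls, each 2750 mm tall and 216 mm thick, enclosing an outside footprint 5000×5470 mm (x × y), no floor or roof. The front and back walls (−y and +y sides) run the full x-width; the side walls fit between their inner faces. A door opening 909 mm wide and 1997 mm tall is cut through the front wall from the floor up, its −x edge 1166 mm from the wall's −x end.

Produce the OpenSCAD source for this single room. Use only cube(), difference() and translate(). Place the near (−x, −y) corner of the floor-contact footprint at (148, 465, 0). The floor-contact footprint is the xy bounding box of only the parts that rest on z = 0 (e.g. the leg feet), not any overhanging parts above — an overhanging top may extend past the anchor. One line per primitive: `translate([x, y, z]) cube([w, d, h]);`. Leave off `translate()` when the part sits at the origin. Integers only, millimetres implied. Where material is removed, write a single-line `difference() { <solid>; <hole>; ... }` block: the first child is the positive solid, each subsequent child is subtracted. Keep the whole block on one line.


difference() { translate([148, 465, 0]) cube([5000, 216, 2750]); translate([1314, 465, 0]) cube([909, 216, 1997]); }
translate([148, 5719, 0]) cube([5000, 216, 2750]);
translate([148, 681, 0]) cube([216, 5038, 2750]);
translate([4932, 681, 0]) cube([216, 5038, 2750]);


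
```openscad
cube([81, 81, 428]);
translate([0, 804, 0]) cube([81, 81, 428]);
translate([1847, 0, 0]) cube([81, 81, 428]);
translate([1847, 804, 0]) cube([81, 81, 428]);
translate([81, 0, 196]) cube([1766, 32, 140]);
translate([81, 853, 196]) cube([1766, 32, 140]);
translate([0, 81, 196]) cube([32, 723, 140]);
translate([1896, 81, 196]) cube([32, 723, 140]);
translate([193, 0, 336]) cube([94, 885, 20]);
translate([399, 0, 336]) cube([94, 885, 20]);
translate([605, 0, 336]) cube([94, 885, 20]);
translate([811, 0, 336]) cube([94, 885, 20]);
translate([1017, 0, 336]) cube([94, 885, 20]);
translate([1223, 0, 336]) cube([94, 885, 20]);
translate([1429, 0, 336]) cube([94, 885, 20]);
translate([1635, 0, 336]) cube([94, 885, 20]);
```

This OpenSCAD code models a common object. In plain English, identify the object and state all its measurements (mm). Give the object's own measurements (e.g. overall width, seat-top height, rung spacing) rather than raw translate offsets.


A bed frame 1928 mm long (x) by 885 mm wide (y). Four 81×81 mm corner posts, 428 mm tall, at the corners of the footprint. Four rails of 32 mm thickness and 140 mm height run between adjacent posts with their undersides at z = 196 mm, their outer faces flush with the outside of the frame (the two x-running rails run between the posts' inner faces; the two y-running rails run between the posts' inner faces). 8 slats, each 94 mm wide (x) and 20 mm thick, lie across the top of the two x-running rails, running the full 885 mm width of the frame in y; along x they sit between the end posts with a 112 mm gap after the −x posts and between neighbouring slats, leaving 118 mm before the +x posts.


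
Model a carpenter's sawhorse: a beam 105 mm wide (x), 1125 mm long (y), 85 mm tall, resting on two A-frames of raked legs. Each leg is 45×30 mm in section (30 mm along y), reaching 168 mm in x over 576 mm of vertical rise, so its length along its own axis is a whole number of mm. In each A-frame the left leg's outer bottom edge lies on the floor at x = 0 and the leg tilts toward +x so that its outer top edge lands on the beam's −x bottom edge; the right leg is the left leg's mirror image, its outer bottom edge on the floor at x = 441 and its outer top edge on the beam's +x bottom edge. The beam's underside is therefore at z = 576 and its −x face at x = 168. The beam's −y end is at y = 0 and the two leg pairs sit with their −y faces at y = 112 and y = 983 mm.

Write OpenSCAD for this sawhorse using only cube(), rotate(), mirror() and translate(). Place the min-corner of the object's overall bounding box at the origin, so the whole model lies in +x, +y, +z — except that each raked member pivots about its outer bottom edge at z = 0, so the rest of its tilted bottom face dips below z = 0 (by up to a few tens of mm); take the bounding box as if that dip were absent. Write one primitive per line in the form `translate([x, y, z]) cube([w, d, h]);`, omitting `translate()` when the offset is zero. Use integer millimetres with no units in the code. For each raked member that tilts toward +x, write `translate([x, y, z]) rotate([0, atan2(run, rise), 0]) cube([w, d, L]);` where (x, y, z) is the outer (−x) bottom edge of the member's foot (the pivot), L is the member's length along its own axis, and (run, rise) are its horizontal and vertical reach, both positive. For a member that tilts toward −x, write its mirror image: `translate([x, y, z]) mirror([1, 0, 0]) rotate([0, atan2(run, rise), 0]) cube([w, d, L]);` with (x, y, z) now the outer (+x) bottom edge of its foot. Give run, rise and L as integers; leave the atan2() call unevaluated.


// leg length = √(168² + 576²) = 600
// right-leg outer foot x = 2·168 + 105 = 441
// beam min-corner = (168, 0, 576)
translate([168, 0, 576]) cube([105, 1125, 85]);
translate([0, 112, 0]) rotate([0, atan2(168, 576), 0]) cube([45, 30, 600]);
translate([441, 112, 0]) mirror([1, 0, 0]) rotate([0, atan2(168, 576), 0]) cube([45, 30, 600]);
translate([0, 983, 0]) rotate([0, atan2(168, 576), 0]) cube([45, 30, 600]);
translate([441, 983, 0]) mirror([1, 0, 0]) rotate([0, atan2(168, 576), 0]) cube([45, 30, 600]);


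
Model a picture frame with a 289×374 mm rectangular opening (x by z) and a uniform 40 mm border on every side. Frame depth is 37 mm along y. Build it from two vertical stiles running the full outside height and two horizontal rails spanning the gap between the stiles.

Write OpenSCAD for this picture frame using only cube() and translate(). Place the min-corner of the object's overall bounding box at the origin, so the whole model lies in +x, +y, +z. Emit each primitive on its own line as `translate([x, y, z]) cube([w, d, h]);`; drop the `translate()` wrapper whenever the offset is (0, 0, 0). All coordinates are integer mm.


cube([40, 37, 454]);
translate([329, 0, 0]) cube([40, 37, 454]);
translate([40, 0, 0]) cube([289, 37, 40]);
translate([40, 0, 414]) cube([289, 37, 40]);


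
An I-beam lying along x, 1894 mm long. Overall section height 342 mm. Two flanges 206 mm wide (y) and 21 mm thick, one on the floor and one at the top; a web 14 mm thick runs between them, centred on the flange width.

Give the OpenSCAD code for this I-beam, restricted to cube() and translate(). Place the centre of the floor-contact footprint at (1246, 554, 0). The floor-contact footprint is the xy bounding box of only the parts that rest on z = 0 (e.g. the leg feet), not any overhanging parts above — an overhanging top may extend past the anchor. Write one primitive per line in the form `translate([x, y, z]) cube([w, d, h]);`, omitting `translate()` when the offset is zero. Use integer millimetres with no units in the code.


translate([299, 451, 0]) cube([1894, 206, 21]);
translate([299, 547, 21]) cube([1894, 14, 300]);
translate([299, 451, 321]) cube([1894, 206, 21]);


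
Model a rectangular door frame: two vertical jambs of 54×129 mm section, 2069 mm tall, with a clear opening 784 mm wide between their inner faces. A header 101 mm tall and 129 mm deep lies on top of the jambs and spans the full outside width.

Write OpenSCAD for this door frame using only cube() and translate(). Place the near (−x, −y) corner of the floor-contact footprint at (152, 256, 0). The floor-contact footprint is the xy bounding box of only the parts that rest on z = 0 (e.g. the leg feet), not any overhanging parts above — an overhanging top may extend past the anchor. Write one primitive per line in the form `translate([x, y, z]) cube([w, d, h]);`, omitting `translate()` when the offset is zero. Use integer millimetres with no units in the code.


translate([152, 256, 0]) cube([54, 129, 2069]);
translate([990, 256, 0]) cube([54, 129, 2069]);
translate([152, 256, 2069]) cube([892, 129, 101]);


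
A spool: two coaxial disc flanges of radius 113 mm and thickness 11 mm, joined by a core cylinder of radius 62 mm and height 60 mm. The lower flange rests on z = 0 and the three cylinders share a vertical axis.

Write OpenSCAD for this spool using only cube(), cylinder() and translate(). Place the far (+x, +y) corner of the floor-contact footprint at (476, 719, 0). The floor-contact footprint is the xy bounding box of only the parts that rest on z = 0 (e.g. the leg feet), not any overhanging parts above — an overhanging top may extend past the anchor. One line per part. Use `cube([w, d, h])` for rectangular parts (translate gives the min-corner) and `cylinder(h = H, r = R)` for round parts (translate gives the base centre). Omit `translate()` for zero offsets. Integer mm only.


translate([363, 606, 0]) cylinder(h = 11, r = 113);
translate([363, 606, 11]) cylinder(h = 60, r = 62);
translate([363, 606, 71]) cylinder(h = 11, r = 113);


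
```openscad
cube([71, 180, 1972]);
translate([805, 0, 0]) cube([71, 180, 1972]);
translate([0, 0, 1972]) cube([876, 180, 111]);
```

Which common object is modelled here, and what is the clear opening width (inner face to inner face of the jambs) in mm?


A door frame. The clear opening width is 734 mm.

Two 1972 mm tall posts with a header on top — a door frame. The left jamb is 71 mm wide at x = 0; the right jamb starts at x = 805. The clear opening is 805 − 71 = 734 mm.


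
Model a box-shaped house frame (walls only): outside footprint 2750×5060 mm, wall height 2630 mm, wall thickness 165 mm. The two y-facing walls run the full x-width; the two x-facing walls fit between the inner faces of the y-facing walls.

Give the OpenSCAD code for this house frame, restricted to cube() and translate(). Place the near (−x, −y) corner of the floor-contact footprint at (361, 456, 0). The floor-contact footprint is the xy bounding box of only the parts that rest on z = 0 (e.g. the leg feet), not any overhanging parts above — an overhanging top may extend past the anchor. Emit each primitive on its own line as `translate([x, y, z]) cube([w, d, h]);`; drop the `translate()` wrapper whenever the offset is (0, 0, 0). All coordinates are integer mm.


translate([361, 456, 0]) cube([2750, 165, 2630]);
translate([361, 5351, 0]) cube([2750, 165, 2630]);
translate([361, 621, 0]) cube([165, 4730, 2630]);
translate([2946, 621, 0]) cube([165, 4730, 2630]);


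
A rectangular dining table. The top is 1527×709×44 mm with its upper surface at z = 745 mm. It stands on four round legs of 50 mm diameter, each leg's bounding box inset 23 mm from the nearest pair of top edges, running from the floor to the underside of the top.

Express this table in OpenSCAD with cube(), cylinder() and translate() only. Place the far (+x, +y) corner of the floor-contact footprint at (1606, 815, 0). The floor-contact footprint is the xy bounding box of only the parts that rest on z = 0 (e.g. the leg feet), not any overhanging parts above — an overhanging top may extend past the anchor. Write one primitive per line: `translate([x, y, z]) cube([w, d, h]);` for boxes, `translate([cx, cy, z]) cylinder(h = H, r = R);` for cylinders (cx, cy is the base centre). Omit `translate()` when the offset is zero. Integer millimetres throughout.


translate([102, 129, 701]) cube([1527, 709, 44]);
translate([150, 177, 0]) cylinder(h = 701, r = 25);
translate([1581, 177, 0]) cylinder(h = 701, r = 25);
translate([150, 790, 0]) cylinder(h = 701, r = 25);
translate([1581, 790, 0]) cylinder(h = 701, r = 25);


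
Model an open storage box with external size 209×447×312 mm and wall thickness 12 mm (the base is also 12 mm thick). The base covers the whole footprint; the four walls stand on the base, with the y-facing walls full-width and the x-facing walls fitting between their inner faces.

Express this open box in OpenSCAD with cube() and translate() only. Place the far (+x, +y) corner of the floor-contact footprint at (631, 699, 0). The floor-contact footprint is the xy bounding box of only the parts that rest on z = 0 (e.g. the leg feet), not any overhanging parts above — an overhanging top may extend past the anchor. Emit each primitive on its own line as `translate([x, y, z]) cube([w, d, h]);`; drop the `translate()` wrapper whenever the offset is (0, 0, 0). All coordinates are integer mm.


translate([422, 252, 0]) cube([209, 447, 12]);
translate([422, 252, 12]) cube([209, 12, 300]);
translate([422, 687, 12]) cube([209, 12, 300]);
translate([422, 264, 12]) cube([12, 423, 300]);
translate([619, 264, 12]) cube([12, 423, 300]);


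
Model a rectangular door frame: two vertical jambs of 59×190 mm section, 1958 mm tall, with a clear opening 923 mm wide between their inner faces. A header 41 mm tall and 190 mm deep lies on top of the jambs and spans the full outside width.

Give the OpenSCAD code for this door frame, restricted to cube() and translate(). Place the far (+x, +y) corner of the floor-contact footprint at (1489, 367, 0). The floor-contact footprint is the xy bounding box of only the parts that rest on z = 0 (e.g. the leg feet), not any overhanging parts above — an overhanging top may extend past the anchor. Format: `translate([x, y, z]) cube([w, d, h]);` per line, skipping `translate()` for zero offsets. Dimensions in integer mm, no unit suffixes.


translate([448, 177, 0]) cube([59, 190, 1958]);
translate([1430, 177, 0]) cube([59, 190, 1958]);
translate([448, 177, 1958]) cube([1041, 190, 41]);
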